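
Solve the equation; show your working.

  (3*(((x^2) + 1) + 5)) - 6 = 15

Step 1. [(3*(((x^2) + 1) + 5)) - 6 = 15] the outer -6 inverts by adding 6 ⇒ sub: 3*(((x^2) + 1) + 5) = 21.
Step 2. [3*(((x^2) + 1) + 5) = 21] 3 out front; divide by 3, so div: ((x^2) + 1) + 5 = 7.
Step 3. [((x^2) + 1) + 5 = 7] +5 is outermost — subtract 5 both sides. So sub: (x^2) + 1 = 2.
Step 4. [(x^2) + 1 = 2] +1 is outermost — subtract 1 both sides. So sub: x^2 = 1.
Step 5. [x^2 = 1] √ both sides: 1 ≥ 0 gives two branches. So sqrt: x = 1 or -1.

Answer: x ∈ {-1, 1}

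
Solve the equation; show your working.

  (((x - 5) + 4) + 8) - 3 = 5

Step 1. [(((x - 5) + 4) + 8) - 3 = 5] peel the -3: add 3 from each side. So sub: ((x - 5) + 4) + 8 = 8.
Step 2. [((x - 5) + 4) + 8 = 8] 8 comes off first (subtract 8), so sub: (x - 5) + 4 = 0.
Step 3. [(x - 5) + 4 = 0] 4 comes off first (subtract 4), so sub: x - 5 = -4.
Step 4. [x - 5 = -4] peel the -5: add 5 from each side, so sub: x = 1.

Answer: x ∈ {1}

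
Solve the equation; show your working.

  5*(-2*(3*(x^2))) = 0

Step 1. [5*(-2*(3*(x^2))) = 0] divide by the outer 5. So div: -2*(3*(x^2)) = 0.
Step 2. [-2*(3*(x^2)) = 0] -2 out front; divide by -2. So div: 3*(x^2) = 0.
Step 3. [3*(x^2) = 0] leading coefficient 3: divide by 3, so div: x^2 = 0.
Step 4. [x^2 = 0] LHS squared, RHS 0 ≥ 0: apply √ (±) ⇒ sqrt: x = 0.

Answer: x ∈ {0}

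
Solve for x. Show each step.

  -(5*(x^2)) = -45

Step 1. [-(5*(x^2)) = -45] LHS negated; negate both sides, so neg: 5*(x^2) = 45.
Step 2. [5*(x^2) = 45] LHS = 5·(…); ÷5 both sides ⇒ div: x^2 = 9.
Step 3. [x^2 = 9] LHS squared, RHS 9 ≥ 0: apply √ (±). So sqrt: x = 3 or -3.

Answer: x ∈ {-3, 3}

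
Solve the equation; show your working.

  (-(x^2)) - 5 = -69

Step 1. [(-(x^2)) - 5 = -69] add 5: x sits inside (… - 5) ⇒ sub: -(x^2) = -64.
Step 2. [-(x^2) = -64] leading − — multiply by −1 ⇒ neg: x^2 = 64.
Step 3. [x^2 = 64] 64 ≥ 0, LHS is (·)² — take ±√, so sqrt: x = 8 or -8.

Answer: x ∈ {-8, 8}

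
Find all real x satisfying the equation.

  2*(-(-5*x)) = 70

Step 1. [2*(-(-5*x)) = 70] divide by the outer 2 ⇒ div: -(-5*x) = 35.
Step 2. [-(-5*x) = 35] flip signs both sides. So neg: -5*x = -35.
Step 3. [-5*x = -35] LHS = -5·(…); ÷-5 both sides ⇒ div: x = 7.

Answer: x ∈ {7}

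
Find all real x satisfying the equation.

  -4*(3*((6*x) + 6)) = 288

Step 1. [-4*(3*((6*x) + 6)) = 288] -4·(inner) — divide through by -4 ⇒ div: 3*((6*x) + 6) = -72.
Step 2. [3*((6*x) + 6) = -72] 3·(inner) — divide through by 3, so div: (6*x) + 6 = -24.
Step 3. [(6*x) + 6 = -24] common factor 6 (LHS and -24) — divide through, so factor: x + 1 = -4.
Step 4. [x + 1 = -4] peel the +1: subtract 1 from each side, so sub: x = -5.

Answer: x ∈ {-5}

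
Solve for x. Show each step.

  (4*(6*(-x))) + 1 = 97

Step 1. [(4*(6*(-x))) + 1 = 97] the outer +1 inverts by subtracting 1 ⇒ sub: 4*(6*(-x)) = 96.
Step 2. [4*(6*(-x)) = 96] 4·(inner) — divide through by 4 ⇒ div: 6*(-x) = 24.
Step 3. [6*(-x) = 24] LHS = 6·(…); ÷6 both sides, so div: -x = 4.
Step 4. [-x = 4] leading − — multiply by −1 ⇒ neg: x = -4.

Answer: x ∈ {-4}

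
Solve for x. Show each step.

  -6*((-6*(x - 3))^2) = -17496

Step 1. [-6*((-6*(x - 3))^2) = -17496] leading coefficient -6: divide by -6, so div: (-6*(x - 3))^2 = 2916.
Step 2. [(-6*(x - 3))^2 = 2916] √ both sides: 2916 ≥ 0 gives two branches. So sqrt: -6*(x - 3) = 54 or -54.
Step 3. [-6*(x - 3) = 54 or -54] divide by the outer -6 ⇒ div: x - 3 = -9 or 9.
Step 4. [x - 3 = -9 or 9] the outer -3 inverts by adding 3, so sub: x = -6 or 12.

Answer: x ∈ {-6, 12}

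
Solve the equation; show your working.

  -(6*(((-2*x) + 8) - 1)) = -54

Step 1. [-(6*(((-2*x) + 8) - 1)) = -54] flip signs both sides. So neg: 6*(((-2*x) + 8) - 1) = 54.
Step 2. [6*(((-2*x) + 8) - 1) = 54] LHS = 6·(…); ÷6 both sides ⇒ div: ((-2*x) + 8) - 1 = 9.
Step 3. [((-2*x) + 8) - 1 = 9] add 1: x sits inside (… - 1). So sub: (-2*x) + 8 = 10.
Step 4. [(-2*x) + 8 = 10] -2 | LHS and -2 | 10: pull -2 out ⇒ factor: x - 4 = -5.
Step 5. [x - 4 = -5] the outer -4 inverts by adding 4 ⇒ sub: x = -1.

Answer: x ∈ {-1}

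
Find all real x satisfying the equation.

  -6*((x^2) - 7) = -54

Step 1. [-6*((x^2) - 7) = -54] -6·(inner) — divide through by -6. So div: (x^2) - 7 = 9.
Step 2. [(x^2) - 7 = 9] add 7: x sits inside (… - 7) ⇒ sub: x^2 = 16.
Step 3. [x^2 = 16] √ both sides: 16 ≥ 0 gives two branches. So sqrt: x = 4 or -4.

Answer: x ∈ {-4, 4}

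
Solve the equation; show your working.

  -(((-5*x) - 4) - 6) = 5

Step 1. [-(((-5*x) - 4) - 6) = 5] leading − — multiply by −1. So neg: ((-5*x) - 4) - 6 = -5.
Step 2. [((-5*x) - 4) - 6 = -5] 6 comes off first (add 6), so sub: (-5*x) - 4 = 1.
Step 3. [(-5*x) - 4 = 1] add 4: x sits inside (… - 4), so sub: -5*x = 5.
Step 4. [-5*x = 5] -5·(inner) — divide through by -5. So div: x = -1.

Answer: x ∈ {-1}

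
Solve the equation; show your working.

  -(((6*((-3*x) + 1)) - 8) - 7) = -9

Step 1. [-(((6*((-3*x) + 1)) - 8) - 7) = -9] LHS negated; negate both sides. So neg: ((6*((-3*x) + 1)) - 8) - 7 = 9.
Step 2. [((6*((-3*x) + 1)) - 8) - 7 = 9] 7 comes off first (add 7) ⇒ sub: (6*((-3*x) + 1)) - 8 = 16.
Step 3. [(6*((-3*x) + 1)) - 8 = 16] the outer -8 inverts by adding 8, so sub: 6*((-3*x) + 1) = 24.
Step 4. [6*((-3*x) + 1) = 24] divide by the outer 6 ⇒ div: (-3*x) + 1 = 4.
Step 5. [(-3*x) + 1 = 4] 1 comes off first (subtract 1) ⇒ sub: -3*x = 3.
Step 6. [-3*x = 3] -3 out front; divide by -3, so div: x = -1.

Answer: x ∈ {-1}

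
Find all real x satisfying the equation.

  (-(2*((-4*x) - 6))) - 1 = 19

Step 1. [(-(2*((-4*x) - 6))) - 1 = 19] 1 comes off first (add 1) ⇒ sub: -(2*((-4*x) - 6)) = 20.
Step 2. [-(2*((-4*x) - 6)) = 20] LHS negated; negate both sides. So neg: 2*((-4*x) - 6) = -20.
Step 3. [2*((-4*x) - 6) = -20] LHS = 2·(…); ÷2 both sides. So div: (-4*x) - 6 = -10.
Step 4. [(-4*x) - 6 = -10] -6 is outermost — add 6 both sides, so sub: -4*x = -4.
Step 5. [-4*x = -4] LHS = -4·(…); ÷-4 both sides, so div: x = 1.

Answer: x ∈ {1}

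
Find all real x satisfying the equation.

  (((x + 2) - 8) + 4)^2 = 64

Step 1. [(((x + 2) - 8) + 4)^2 = 64] 64 ≥ 0, LHS is (·)² — take ±√, so sqrt: ((x + 2) - 8) + 4 = 8 or -8.
Step 2. [((x + 2) - 8) + 4 = 8 or -8] 4 comes off first (subtract 4) ⇒ sub: (x + 2) - 8 = 4 or -12.
Step 3. [(x + 2) - 8 = 4 or -12] -8 is outermost — add 8 both sides. So sub: x + 2 = 12 or -4.
Step 4. [x + 2 = 12 or -4] peel the +2: subtract 2 from each side ⇒ sub: x = 10 or -6.

Answer: x ∈ {-6, 10}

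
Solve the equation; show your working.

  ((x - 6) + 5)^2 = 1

Step 1. [((x - 6) + 5)^2 = 1] LHS squared, RHS 1 ≥ 0: apply √ (±) ⇒ sqrt: (x - 6) + 5 = 1 or -1.
Step 2. [(x - 6) + 5 = 1 or -1] 5 comes off first (subtract 5), so sub: x - 6 = -4 or -6.
Step 3. [x - 6 = -4 or -6] add 6: x sits inside (… - 6) ⇒ sub: x = 2 or 0.

Answer: x ∈ {0, 2}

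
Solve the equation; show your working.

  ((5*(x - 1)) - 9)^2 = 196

Step 1. [((5*(x - 1)) - 9)^2 = 196] LHS squared, RHS 196 ≥ 0: apply √ (±), so sqrt: (5*(x - 1)) - 9 = 14 or -14.
Step 2. [(5*(x - 1)) - 9 = 14 or -14] peel the -9: add 9 from each side, so sub: 5*(x - 1) = 23 or -5.
Step 3. [5*(x - 1) = 23 or -5] leading coefficient 5: divide by 5, so div: x - 1 = 23/5 or -1.
Step 4. [x - 1 = 23/5 or -1] the outer -1 inverts by adding 1. So sub: x = 28/5 or 0.

Answer: x ∈ {0, 28/5}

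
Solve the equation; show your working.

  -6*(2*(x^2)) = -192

Step 1. [-6*(2*(x^2)) = -192] divide by the outer -6. So div: 2*(x^2) = 32.
Step 2. [2*(x^2) = 32] 2 out front; divide by 2. So div: x^2 = 16.
Step 3. [x^2 = 16] √ both sides: 16 ≥ 0 gives two branches, so sqrt: x = 4 or -4.

Answer: x ∈ {-4, 4}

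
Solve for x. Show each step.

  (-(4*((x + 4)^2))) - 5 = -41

Step 1. [(-(4*((x + 4)^2))) - 5 = -41] 5 comes off first (add 5). So sub: -(4*((x + 4)^2)) = -36.
Step 2. [-(4*((x + 4)^2)) = -36] LHS negated; negate both sides, so neg: 4*((x + 4)^2) = 36.
Step 3. [4*((x + 4)^2) = 36] divide by the outer 4, so div: (x + 4)^2 = 9.
Step 4. [(x + 4)^2 = 9] √ both sides: 9 ≥ 0 gives two branches, so sqrt: x + 4 = 3 or -3.
Step 5. [x + 4 = 3 or -3] 4 comes off first (subtract 4) ⇒ sub: x = -1 or -7.

Answer: x ∈ {-7, -1}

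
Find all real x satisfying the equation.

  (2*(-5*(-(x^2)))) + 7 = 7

Step 1. [(2*(-5*(-(x^2)))) + 7 = 7] 7 comes off first (subtract 7), so sub: 2*(-5*(-(x^2))) = 0.
Step 2. [2*(-5*(-(x^2))) = 0] 2·(inner) — divide through by 2, so div: -5*(-(x^2)) = 0.
Step 3. [-5*(-(x^2)) = 0] -5·(inner) — divide through by -5 ⇒ div: -(x^2) = 0.
Step 4. [-(x^2) = 0] flip signs both sides, so neg: x^2 = 0.
Step 5. [x^2 = 0] LHS squared, RHS 0 ≥ 0: apply √ (±), so sqrt: x = 0.

Answer: x ∈ {0}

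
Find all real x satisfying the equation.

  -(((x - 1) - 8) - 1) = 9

Step 1. [-(((x - 1) - 8) - 1) = 9] LHS negated; negate both sides. So neg: ((x - 1) - 8) - 1 = -9.
Step 2. [((x - 1) - 8) - 1 = -9] 1 comes off first (add 1) ⇒ sub: (x - 1) - 8 = -8.
Step 3. [(x - 1) - 8 = -8] peel the -8: add 8 from each side. So sub: x - 1 = 0.
Step 4. [x - 1 = 0] the outer -1 inverts by adding 1, so sub: x = 1.

Answer: x ∈ {1}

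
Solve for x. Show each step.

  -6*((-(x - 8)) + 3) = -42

Step 1. [-6*((-(x - 8)) + 3) = -42] -6 out front; divide by -6, so div: (-(x - 8)) + 3 = 7.
Step 2. [(-(x - 8)) + 3 = 7] the outer +3 inverts by subtracting 3. So sub: -(x - 8) = 4.
Step 3. [-(x - 8) = 4] LHS negated; negate both sides, so neg: x - 8 = -4.
Step 4. [x - 8 = -4] the outer -8 inverts by adding 8, so sub: x = 4.

Answer: x ∈ {4}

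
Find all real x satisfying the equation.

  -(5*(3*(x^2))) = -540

Step 1. [-(5*(3*(x^2))) = -540] flip signs both sides, so neg: 5*(3*(x^2)) = 540.
Step 2. [5*(3*(x^2)) = 540] LHS = 5·(…); ÷5 both sides ⇒ div: 3*(x^2) = 108.
Step 3. [3*(x^2) = 108] leading coefficient 3: divide by 3, so div: x^2 = 36.
Step 4. [x^2 = 36] 36 ≥ 0, LHS is (·)² — take ±√. So sqrt: x = 6 or -6.

Answer: x ∈ {-6, 6}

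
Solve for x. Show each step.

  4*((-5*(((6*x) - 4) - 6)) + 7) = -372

Step 1. [4*((-5*(((6*x) - 4) - 6)) + 7) = -372] 4 out front; divide by 4. So div: (-5*(((6*x) - 4) - 6)) + 7 = -93.
Step 2. [(-5*(((6*x) - 4) - 6)) + 7 = -93] subtract 7: x sits inside (… + 7) ⇒ sub: -5*(((6*x) - 4) - 6) = -100.
Step 3. [-5*(((6*x) - 4) - 6) = -100] leading coefficient -5: divide by -5. So div: ((6*x) - 4) - 6 = 20.
Step 4. [((6*x) - 4) - 6 = 20] the outer -6 inverts by adding 6 ⇒ sub: (6*x) - 4 = 26.
Step 5. [(6*x) - 4 = 26] peel the -4: add 4 from each side. So sub: 6*x = 30.
Step 6. [6*x = 30] 6·(inner) — divide through by 6, so div: x = 5.

Answer: x ∈ {5}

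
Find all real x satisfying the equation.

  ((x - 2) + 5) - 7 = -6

Step 1. [((x - 2) + 5) - 7 = -6] -7 is outermost — add 7 both sides. So sub: (x - 2) + 5 = 1.
Step 2. [(x - 2) + 5 = 1] 5 comes off first (subtract 5). So sub: x - 2 = -4.
Step 3. [x - 2 = -4] -2 is outermost — add 2 both sides ⇒ sub: x = -2.

Answer: x ∈ {-2}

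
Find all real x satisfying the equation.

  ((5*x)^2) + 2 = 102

Step 1. [((5*x)^2) + 2 = 102] +2 is outermost — subtract 2 both sides ⇒ sub: (5*x)^2 = 100.
Step 2. [(5*x)^2 = 100] 100 ≥ 0, LHS is (·)² — take ±√. So sqrt: 5*x = 10 or -10.
Step 3. [5*x = 10 or -10] LHS = 5·(…); ÷5 both sides ⇒ div: x = 2 or -2.

Answer: x ∈ {-2, 2}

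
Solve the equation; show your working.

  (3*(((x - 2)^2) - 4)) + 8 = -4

Step 1. [(3*(((x - 2)^2) - 4)) + 8 = -4] peel the +8: subtract 8 from each side, so sub: 3*(((x - 2)^2) - 4) = -12.
Step 2. [3*(((x - 2)^2) - 4) = -12] divide by the outer 3. So div: ((x - 2)^2) - 4 = -4.
Step 3. [((x - 2)^2) - 4 = -4] add 4: x sits inside (… - 4) ⇒ sub: (x - 2)^2 = 0.
Step 4. [(x - 2)^2 = 0] √ both sides: 0 ≥ 0 gives two branches ⇒ sqrt: x - 2 = 0.
Step 5. [x - 2 = 0] 2 comes off first (add 2) ⇒ sub: x = 2.

Answer: x ∈ {2}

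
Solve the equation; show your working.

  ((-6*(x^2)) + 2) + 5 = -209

Step 1. [((-6*(x^2)) + 2) + 5 = -209] the outer +5 inverts by subtracting 5, so sub: (-6*(x^2)) + 2 = -214.
Step 2. [(-6*(x^2)) + 2 = -214] subtract 2: x sits inside (… + 2). So sub: -6*(x^2) = -216.
Step 3. [-6*(x^2) = -216] leading coefficient -6: divide by -6, so div: x^2 = 36.
Step 4. [x^2 = 36] 36 ≥ 0, LHS is (·)² — take ±√, so sqrt: x = 6 or -6.

Answer: x ∈ {-6, 6}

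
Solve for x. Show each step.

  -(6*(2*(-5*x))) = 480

Step 1. [-(6*(2*(-5*x))) = 480] flip signs both sides. So neg: 6*(2*(-5*x)) = -480.
Step 2. [6*(2*(-5*x)) = -480] LHS = 6·(…); ÷6 both sides. So div: 2*(-5*x) = -80.
Step 3. [2*(-5*x) = -80] leading coefficient 2: divide by 2 ⇒ div: -5*x = -40.
Step 4. [-5*x = -40] divide by the outer -5. So div: x = 8.

Answer: x ∈ {8}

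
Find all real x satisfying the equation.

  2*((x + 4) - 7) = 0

Step 1. [2*((x + 4) - 7) = 0] 2·(inner) — divide through by 2. So div: (x + 4) - 7 = 0.
Step 2. [(x + 4) - 7 = 0] peel the -7: add 7 from each side. So sub: x + 4 = 7.
Step 3. [x + 4 = 7] subtract 4: x sits inside (… + 4). So sub: x = 3.

Answer: x ∈ {3}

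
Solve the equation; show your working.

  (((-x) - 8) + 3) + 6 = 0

Step 1. [(((-x) - 8) + 3) + 6 = 0] the outer +6 inverts by subtracting 6, so sub: ((-x) - 8) + 3 = -6.
Step 2. [((-x) - 8) + 3 = -6] 3 comes off first (subtract 3) ⇒ sub: (-x) - 8 = -9.
Step 3. [(-x) - 8 = -9] 8 comes off first (add 8) ⇒ sub: -x = -1.
Step 4. [-x = -1] flip signs both sides, so neg: x = 1.

Answer: x ∈ {1}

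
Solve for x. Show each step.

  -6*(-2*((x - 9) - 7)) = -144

Step 1. [-6*(-2*((x - 9) - 7)) = -144] LHS = -6·(…); ÷-6 both sides ⇒ div: -2*((x - 9) - 7) = 24.
Step 2. [-2*((x - 9) - 7) = 24] -2 out front; divide by -2. So div: (x - 9) - 7 = -12.
Step 3. [(x - 9) - 7 = -12] 7 comes off first (add 7) ⇒ sub: x - 9 = -5.
Step 4. [x - 9 = -5] peel the -9: add 9 from each side. So sub: x = 4.

Answer: x ∈ {4}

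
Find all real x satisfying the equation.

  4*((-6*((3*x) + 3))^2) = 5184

Step 1. [4*((-6*((3*x) + 3))^2) = 5184] divide by the outer 4. So div: (-6*((3*x) + 3))^2 = 1296.
Step 2. [(-6*((3*x) + 3))^2 = 1296] LHS squared, RHS 1296 ≥ 0: apply √ (±) ⇒ sqrt: -6*((3*x) + 3) = 36 or -36.
Step 3. [-6*((3*x) + 3) = 36 or -36] divide by the outer -6 ⇒ div: (3*x) + 3 = -6 or 6.
Step 4. [(3*x) + 3 = -6 or 6] 3 divides every term; factor it out ⇒ factor: x + 1 = -2 or 2.
Step 5. [x + 1 = -2 or 2] +1 is outermost — subtract 1 both sides, so sub: x = -3 or 1.

Answer: x ∈ {-3, 1}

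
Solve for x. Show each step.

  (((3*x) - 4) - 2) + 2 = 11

Step 1. [(((3*x) - 4) - 2) + 2 = 11] 2 comes off first (subtract 2). So sub: ((3*x) - 4) - 2 = 9.
Step 2. [((3*x) - 4) - 2 = 9] add 2: x sits inside (… - 2) ⇒ sub: (3*x) - 4 = 11.
Step 3. [(3*x) - 4 = 11] the outer -4 inverts by adding 4 ⇒ sub: 3*x = 15.
Step 4. [3*x = 15] leading coefficient 3: divide by 3, so div: x = 5.

Answer: x ∈ {5}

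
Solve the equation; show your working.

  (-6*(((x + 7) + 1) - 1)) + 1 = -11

Step 1. [(-6*(((x + 7) + 1) - 1)) + 1 = -11] +1 is outermost — subtract 1 both sides. So sub: -6*(((x + 7) + 1) - 1) = -12.
Step 2. [-6*(((x + 7) + 1) - 1) = -12] leading coefficient -6: divide by -6, so div: ((x + 7) + 1) - 1 = 2.
Step 3. [((x + 7) + 1) - 1 = 2] -1 is outermost — add 1 both sides, so sub: (x + 7) + 1 = 3.
Step 4. [(x + 7) + 1 = 3] +1 is outermost — subtract 1 both sides ⇒ sub: x + 7 = 2.
Step 5. [x + 7 = 2] 7 comes off first (subtract 7), so sub: x = -5.

Answer: x ∈ {-5}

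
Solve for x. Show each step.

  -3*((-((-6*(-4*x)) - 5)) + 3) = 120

Step 1. [-3*((-((-6*(-4*x)) - 5)) + 3) = 120] LHS = -3·(…); ÷-3 both sides ⇒ div: (-((-6*(-4*x)) - 5)) + 3 = -40.
Step 2. [(-((-6*(-4*x)) - 5)) + 3 = -40] 3 comes off first (subtract 3), so sub: -((-6*(-4*x)) - 5) = -43.
Step 3. [-((-6*(-4*x)) - 5) = -43] LHS negated; negate both sides, so neg: (-6*(-4*x)) - 5 = 43.
Step 4. [(-6*(-4*x)) - 5 = 43] add 5: x sits inside (… - 5) ⇒ sub: -6*(-4*x) = 48.
Step 5. [-6*(-4*x) = 48] divide by the outer -6 ⇒ div: -4*x = -8.
Step 6. [-4*x = -8] leading coefficient -4: divide by -4, so div: x = 2.

Answer: x ∈ {2}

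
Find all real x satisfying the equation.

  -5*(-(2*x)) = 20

Step 1. [-5*(-(2*x)) = 20] LHS = -5·(…); ÷-5 both sides, so div: -(2*x) = -4.
Step 2. [-(2*x) = -4] LHS negated; negate both sides, so neg: 2*x = 4.
Step 3. [2*x = 4] 2·(inner) — divide through by 2 ⇒ div: x = 2.

Answer: x ∈ {2}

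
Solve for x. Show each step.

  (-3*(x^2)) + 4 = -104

Step 1. [(-3*(x^2)) + 4 = -104] +4 is outermost — subtract 4 both sides, so sub: -3*(x^2) = -108.
Step 2. [-3*(x^2) = -108] LHS = -3·(…); ÷-3 both sides, so div: x^2 = 36.
Step 3. [x^2 = 36] 36 ≥ 0, LHS is (·)² — take ±√ ⇒ sqrt: x = 6 or -6.

Answer: x ∈ {-6, 6}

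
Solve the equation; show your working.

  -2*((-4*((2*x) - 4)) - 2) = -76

Step 1. [-2*((-4*((2*x) - 4)) - 2) = -76] leading coefficient -2: divide by -2 ⇒ div: (-4*((2*x) - 4)) - 2 = 38.
Step 2. [(-4*((2*x) - 4)) - 2 = 38] add 2: x sits inside (… - 2), so sub: -4*((2*x) - 4) = 40.
Step 3. [-4*((2*x) - 4) = 40] LHS = -4·(…); ÷-4 both sides. So div: (2*x) - 4 = -10.
Step 4. [(2*x) - 4 = -10] common factor 2 (LHS and -10) — divide through. So factor: x - 2 = -5.
Step 5. [x - 2 = -5] -2 is outermost — add 2 both sides, so sub: x = -3.

Answer: x ∈ {-3}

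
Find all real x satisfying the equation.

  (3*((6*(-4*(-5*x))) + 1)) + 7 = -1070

Step 1. [(3*((6*(-4*(-5*x))) + 1)) + 7 = -1070] the outer +7 inverts by subtracting 7 ⇒ sub: 3*((6*(-4*(-5*x))) + 1) = -1077.
Step 2. [3*((6*(-4*(-5*x))) + 1) = -1077] LHS = 3·(…); ÷3 both sides ⇒ div: (6*(-4*(-5*x))) + 1 = -359.
Step 3. [(6*(-4*(-5*x))) + 1 = -359] peel the +1: subtract 1 from each side, so sub: 6*(-4*(-5*x)) = -360.
Step 4. [6*(-4*(-5*x)) = -360] leading coefficient 6: divide by 6. So div: -4*(-5*x) = -60.
Step 5. [-4*(-5*x) = -60] -4 out front; divide by -4 ⇒ div: -5*x = 15.
Step 6. [-5*x = 15] leading coefficient -5: divide by -5, so div: x = -3.

Answer: x ∈ {-3}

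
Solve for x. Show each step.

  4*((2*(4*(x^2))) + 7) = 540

Step 1. [4*((2*(4*(x^2))) + 7) = 540] leading coefficient 4: divide by 4. So div: (2*(4*(x^2))) + 7 = 135.
Step 2. [(2*(4*(x^2))) + 7 = 135] peel the +7: subtract 7 from each side ⇒ sub: 2*(4*(x^2)) = 128.
Step 3. [2*(4*(x^2)) = 128] leading coefficient 2: divide by 2, so div: 4*(x^2) = 64.
Step 4. [4*(x^2) = 64] LHS = 4·(…); ÷4 both sides. So div: x^2 = 16.
Step 5. [x^2 = 16] √ both sides: 16 ≥ 0 gives two branches ⇒ sqrt: x = 4 or -4.

Answer: x ∈ {-4, 4}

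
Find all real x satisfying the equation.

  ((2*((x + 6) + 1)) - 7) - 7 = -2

Step 1. [((2*((x + 6) + 1)) - 7) - 7 = -2] the outer -7 inverts by adding 7, so sub: (2*((x + 6) + 1)) - 7 = 5.
Step 2. [(2*((x + 6) + 1)) - 7 = 5] -7 is outermost — add 7 both sides. So sub: 2*((x + 6) + 1) = 12.
Step 3. [2*((x + 6) + 1) = 12] 2·(inner) — divide through by 2. So div: (x + 6) + 1 = 6.
Step 4. [(x + 6) + 1 = 6] +1 is outermost — subtract 1 both sides. So sub: x + 6 = 5.
Step 5. [x + 6 = 5] the outer +6 inverts by subtracting 6 ⇒ sub: x = -1.

Answer: x ∈ {-1}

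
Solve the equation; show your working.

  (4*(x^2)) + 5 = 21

Step 1. [(4*(x^2)) + 5 = 21] subtract 5: x sits inside (… + 5). So sub: 4*(x^2) = 16.
Step 2. [4*(x^2) = 16] leading coefficient 4: divide by 4, so div: x^2 = 4.
Step 3. [x^2 = 4] √ both sides: 4 ≥ 0 gives two branches ⇒ sqrt: x = 2 or -2.

Answer: x ∈ {-2, 2}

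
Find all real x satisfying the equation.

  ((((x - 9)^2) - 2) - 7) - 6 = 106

Step 1. [((((x - 9)^2) - 2) - 7) - 6 = 106] add 6: x sits inside (… - 6) ⇒ sub: (((x - 9)^2) - 2) - 7 = 112.
Step 2. [(((x - 9)^2) - 2) - 7 = 112] 7 comes off first (add 7) ⇒ sub: ((x - 9)^2) - 2 = 119.
Step 3. [((x - 9)^2) - 2 = 119] 2 comes off first (add 2), so sub: (x - 9)^2 = 121.
Step 4. [(x - 9)^2 = 121] √ both sides: 121 ≥ 0 gives two branches, so sqrt: x - 9 = 11 or -11.
Step 5. [x - 9 = 11 or -11] 9 comes off first (add 9). So sub: x = 20 or -2.

Answer: x ∈ {-2, 20}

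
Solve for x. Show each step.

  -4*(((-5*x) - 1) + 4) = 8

Step 1. [-4*(((-5*x) - 1) + 4) = 8] leading coefficient -4: divide by -4 ⇒ div: ((-5*x) - 1) + 4 = -2.
Step 2. [((-5*x) - 1) + 4 = -2] 4 comes off first (subtract 4). So sub: (-5*x) - 1 = -6.
Step 3. [(-5*x) - 1 = -6] peel the -1: add 1 from each side. So sub: -5*x = -5.
Step 4. [-5*x = -5] -5·(inner) — divide through by -5. So div: x = 1.

Answer: x ∈ {1}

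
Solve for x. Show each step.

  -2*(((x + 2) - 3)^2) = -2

Step 1. [-2*(((x + 2) - 3)^2) = -2] -2·(inner) — divide through by -2. So div: ((x + 2) - 3)^2 = 1.
Step 2. [((x + 2) - 3)^2 = 1] 1 ≥ 0, LHS is (·)² — take ±√, so sqrt: (x + 2) - 3 = 1 or -1.
Step 3. [(x + 2) - 3 = 1 or -1] add 3: x sits inside (… - 3), so sub: x + 2 = 4 or 2.
Step 4. [x + 2 = 4 or 2] 2 comes off first (subtract 2) ⇒ sub: x = 2 or 0.

Answer: x ∈ {0, 2}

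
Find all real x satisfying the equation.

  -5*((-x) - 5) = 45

Step 1. [-5*((-x) - 5) = 45] -5·(inner) — divide through by -5. So div: (-x) - 5 = -9.
Step 2. [(-x) - 5 = -9] 5 comes off first (add 5). So sub: -x = -4.
Step 3. [-x = -4] flip signs both sides ⇒ neg: x = 4.

Answer: x ∈ {4}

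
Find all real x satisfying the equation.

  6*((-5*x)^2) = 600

Step 1. [6*((-5*x)^2) = 600] 6 out front; divide by 6. So div: (-5*x)^2 = 100.
Step 2. [(-5*x)^2 = 100] LHS squared, RHS 100 ≥ 0: apply √ (±), so sqrt: -5*x = 10 or -10.
Step 3. [-5*x = 10 or -10] divide by the outer -5 ⇒ div: x = -2 or 2.

Answer: x ∈ {-2, 2}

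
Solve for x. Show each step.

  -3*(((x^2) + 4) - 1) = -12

Step 1. [-3*(((x^2) + 4) - 1) = -12] leading coefficient -3: divide by -3 ⇒ div: ((x^2) + 4) - 1 = 4.
Step 2. [((x^2) + 4) - 1 = 4] add 1: x sits inside (… - 1), so sub: (x^2) + 4 = 5.
Step 3. [(x^2) + 4 = 5] the outer +4 inverts by subtracting 4 ⇒ sub: x^2 = 1.
Step 4. [x^2 = 1] √ both sides: 1 ≥ 0 gives two branches. So sqrt: x = 1 or -1.

Answer: x ∈ {-1, 1}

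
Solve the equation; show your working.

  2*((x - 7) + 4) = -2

Step 1. [2*((x - 7) + 4) = -2] divide by the outer 2. So div: (x - 7) + 4 = -1.
Step 2. [(x - 7) + 4 = -1] subtract 4: x sits inside (… + 4). So sub: x - 7 = -5.
Step 3. [x - 7 = -5] add 7: x sits inside (… - 7). So sub: x = 2.

Answer: x ∈ {2}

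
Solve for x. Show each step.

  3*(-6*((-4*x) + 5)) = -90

Step 1. [3*(-6*((-4*x) + 5)) = -90] leading coefficient 3: divide by 3 ⇒ div: -6*((-4*x) + 5) = -30.
Step 2. [-6*((-4*x) + 5) = -30] divide by the outer -6 ⇒ div: (-4*x) + 5 = 5.
Step 3. [(-4*x) + 5 = 5] 5 comes off first (subtract 5) ⇒ sub: -4*x = 0.
Step 4. [-4*x = 0] -4 out front; divide by -4. So div: x = 0.

Answer: x ∈ {0}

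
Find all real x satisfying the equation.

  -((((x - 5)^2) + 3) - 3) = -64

Step 1. [-((((x - 5)^2) + 3) - 3) = -64] flip signs both sides, so neg: (((x - 5)^2) + 3) - 3 = 64.
Step 2. [(((x - 5)^2) + 3) - 3 = 64] 3 comes off first (add 3), so sub: ((x - 5)^2) + 3 = 67.
Step 3. [((x - 5)^2) + 3 = 67] +3 is outermost — subtract 3 both sides ⇒ sub: (x - 5)^2 = 64.
Step 4. [(x - 5)^2 = 64] 64 ≥ 0, LHS is (·)² — take ±√, so sqrt: x - 5 = 8 or -8.
Step 5. [x - 5 = 8 or -8] add 5: x sits inside (… - 5). So sub: x = 13 or -3.

Answer: x ∈ {-3, 13}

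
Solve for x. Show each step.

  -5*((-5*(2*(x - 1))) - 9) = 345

Step 1. [-5*((-5*(2*(x - 1))) - 9) = 345] -5·(inner) — divide through by -5 ⇒ div: (-5*(2*(x - 1))) - 9 = -69.
Step 2. [(-5*(2*(x - 1))) - 9 = -69] peel the -9: add 9 from each side, so sub: -5*(2*(x - 1)) = -60.
Step 3. [-5*(2*(x - 1)) = -60] divide by the outer -5, so div: 2*(x - 1) = 12.
Step 4. [2*(x - 1) = 12] divide by the outer 2 ⇒ div: x - 1 = 6.
Step 5. [x - 1 = 6] add 1: x sits inside (… - 1) ⇒ sub: x = 7.

Answer: x ∈ {7}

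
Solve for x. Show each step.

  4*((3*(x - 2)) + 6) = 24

Step 1. [4*((3*(x - 2)) + 6) = 24] leading coefficient 4: divide by 4 ⇒ div: (3*(x - 2)) + 6 = 6.
Step 2. [(3*(x - 2)) + 6 = 6] 3 divides every term; factor it out. So factor: (x - 2) + 2 = 2.
Step 3. [(x - 2) + 2 = 2] the outer +2 inverts by subtracting 2 ⇒ sub: x - 2 = 0.
Step 4. [x - 2 = 0] 2 comes off first (add 2), so sub: x = 2.

Answer: x ∈ {2}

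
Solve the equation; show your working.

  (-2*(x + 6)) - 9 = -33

Step 1. [(-2*(x + 6)) - 9 = -33] -9 is outermost — add 9 both sides ⇒ sub: -2*(x + 6) = -24.
Step 2. [-2*(x + 6) = -24] -2 out front; divide by -2, so div: x + 6 = 12.
Step 3. [x + 6 = 12] subtract 6: x sits inside (… + 6), so sub: x = 6.

Answer: x ∈ {6}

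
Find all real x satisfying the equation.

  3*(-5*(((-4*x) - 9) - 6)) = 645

Step 1. [3*(-5*(((-4*x) - 9) - 6)) = 645] leading coefficient 3: divide by 3. So div: -5*(((-4*x) - 9) - 6) = 215.
Step 2. [-5*(((-4*x) - 9) - 6) = 215] -5·(inner) — divide through by -5, so div: ((-4*x) - 9) - 6 = -43.
Step 3. [((-4*x) - 9) - 6 = -43] the outer -6 inverts by adding 6 ⇒ sub: (-4*x) - 9 = -37.
Step 4. [(-4*x) - 9 = -37] peel the -9: add 9 from each side ⇒ sub: -4*x = -28.
Step 5. [-4*x = -28] -4·(inner) — divide through by -4 ⇒ div: x = 7.

Answer: x ∈ {7}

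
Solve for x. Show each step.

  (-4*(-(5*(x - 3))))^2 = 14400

Step 1. [(-4*(-(5*(x - 3))))^2 = 14400] 14400 ≥ 0, LHS is (·)² — take ±√ ⇒ sqrt: -4*(-(5*(x - 3))) = 120 or -120.
Step 2. [-4*(-(5*(x - 3))) = 120 or -120] leading coefficient -4: divide by -4. So div: -(5*(x - 3)) = -30 or 30.
Step 3. [-(5*(x - 3)) = -30 or 30] flip signs both sides ⇒ neg: 5*(x - 3) = 30 or -30.
Step 4. [5*(x - 3) = 30 or -30] 5·(inner) — divide through by 5. So div: x - 3 = 6 or -6.
Step 5. [x - 3 = 6 or -6] add 3: x sits inside (… - 3), so sub: x = 9 or -3.

Answer: x ∈ {-3, 9}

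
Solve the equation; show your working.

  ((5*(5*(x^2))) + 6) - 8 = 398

Step 1. [((5*(5*(x^2))) + 6) - 8 = 398] 8 comes off first (add 8). So sub: (5*(5*(x^2))) + 6 = 406.
Step 2. [(5*(5*(x^2))) + 6 = 406] the outer +6 inverts by subtracting 6. So sub: 5*(5*(x^2)) = 400.
Step 3. [5*(5*(x^2)) = 400] leading coefficient 5: divide by 5, so div: 5*(x^2) = 80.
Step 4. [5*(x^2) = 80] leading coefficient 5: divide by 5 ⇒ div: x^2 = 16.
Step 5. [x^2 = 16] √ both sides: 16 ≥ 0 gives two branches, so sqrt: x = 4 or -4.

Answer: x ∈ {-4, 4}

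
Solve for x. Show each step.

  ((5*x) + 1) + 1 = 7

Step 1. [((5*x) + 1) + 1 = 7] +1 is outermost — subtract 1 both sides ⇒ sub: (5*x) + 1 = 6.
Step 2. [(5*x) + 1 = 6] the outer +1 inverts by subtracting 1. So sub: 5*x = 5.
Step 3. [5*x = 5] divide by the outer 5, so div: x = 1.

Answer: x ∈ {1}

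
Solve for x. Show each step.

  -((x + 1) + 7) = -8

Step 1. [-((x + 1) + 7) = -8] LHS negated; negate both sides. So neg: (x + 1) + 7 = 8.
Step 2. [(x + 1) + 7 = 8] 7 comes off first (subtract 7), so sub: x + 1 = 1.
Step 3. [x + 1 = 1] 1 comes off first (subtract 1), so sub: x = 0.

Answer: x ∈ {0}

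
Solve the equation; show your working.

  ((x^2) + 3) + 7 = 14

Step 1. [((x^2) + 3) + 7 = 14] +7 is outermost — subtract 7 both sides, so sub: (x^2) + 3 = 7.
Step 2. [(x^2) + 3 = 7] +3 is outermost — subtract 3 both sides ⇒ sub: x^2 = 4.
Step 3. [x^2 = 4] √ both sides: 4 ≥ 0 gives two branches ⇒ sqrt: x = 2 or -2.

Answer: x ∈ {-2, 2}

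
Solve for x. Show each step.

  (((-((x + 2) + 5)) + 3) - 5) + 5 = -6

Step 1. [(((-((x + 2) + 5)) + 3) - 5) + 5 = -6] the outer +5 inverts by subtracting 5, so sub: ((-((x + 2) + 5)) + 3) - 5 = -11.
Step 2. [((-((x + 2) + 5)) + 3) - 5 = -11] -5 is outermost — add 5 both sides. So sub: (-((x + 2) + 5)) + 3 = -6.
Step 3. [(-((x + 2) + 5)) + 3 = -6] peel the +3: subtract 3 from each side, so sub: -((x + 2) + 5) = -9.
Step 4. [-((x + 2) + 5) = -9] leading − — multiply by −1 ⇒ neg: (x + 2) + 5 = 9.
Step 5. [(x + 2) + 5 = 9] +5 is outermost — subtract 5 both sides, so sub: x + 2 = 4.
Step 6. [x + 2 = 4] +2 is outermost — subtract 2 both sides ⇒ sub: x = 2.

Answer: x ∈ {2}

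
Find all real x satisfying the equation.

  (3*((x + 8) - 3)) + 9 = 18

Step 1. [(3*((x + 8) - 3)) + 9 = 18] peel the +9: subtract 9 from each side. So sub: 3*((x + 8) - 3) = 9.
Step 2. [3*((x + 8) - 3) = 9] leading coefficient 3: divide by 3, so div: (x + 8) - 3 = 3.
Step 3. [(x + 8) - 3 = 3] -3 is outermost — add 3 both sides. So sub: x + 8 = 6.
Step 4. [x + 8 = 6] peel the +8: subtract 8 from each side ⇒ sub: x = -2.

Answer: x ∈ {-2}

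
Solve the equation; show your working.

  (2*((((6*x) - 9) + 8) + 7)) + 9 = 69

Step 1. [(2*((((6*x) - 9) + 8) + 7)) + 9 = 69] subtract 9: x sits inside (… + 9), so sub: 2*((((6*x) - 9) + 8) + 7) = 60.
Step 2. [2*((((6*x) - 9) + 8) + 7) = 60] 2·(inner) — divide through by 2. So div: (((6*x) - 9) + 8) + 7 = 30.
Step 3. [(((6*x) - 9) + 8) + 7 = 30] +7 is outermost — subtract 7 both sides. So sub: ((6*x) - 9) + 8 = 23.
Step 4. [((6*x) - 9) + 8 = 23] subtract 8: x sits inside (… + 8). So sub: (6*x) - 9 = 15.
Step 5. [(6*x) - 9 = 15] 9 comes off first (add 9). So sub: 6*x = 24.
Step 6. [6*x = 24] 6 out front; divide by 6 ⇒ div: x = 4.

Answer: x ∈ {4}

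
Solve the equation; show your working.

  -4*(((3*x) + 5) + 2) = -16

Step 1. [-4*(((3*x) + 5) + 2) = -16] -4 out front; divide by -4. So div: ((3*x) + 5) + 2 = 4.
Step 2. [((3*x) + 5) + 2 = 4] subtract 2: x sits inside (… + 2), so sub: (3*x) + 5 = 2.
Step 3. [(3*x) + 5 = 2] +5 is outermost — subtract 5 both sides, so sub: 3*x = -3.
Step 4. [3*x = -3] 3·(inner) — divide through by 3 ⇒ div: x = -1.

Answer: x ∈ {-1}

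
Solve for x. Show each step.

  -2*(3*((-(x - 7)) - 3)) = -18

Step 1. [-2*(3*((-(x - 7)) - 3)) = -18] LHS = -2·(…); ÷-2 both sides, so div: 3*((-(x - 7)) - 3) = 9.
Step 2. [3*((-(x - 7)) - 3) = 9] 3·(inner) — divide through by 3, so div: (-(x - 7)) - 3 = 3.
Step 3. [(-(x - 7)) - 3 = 3] 3 comes off first (add 3). So sub: -(x - 7) = 6.
Step 4. [-(x - 7) = 6] leading − — multiply by −1 ⇒ neg: x - 7 = -6.
Step 5. [x - 7 = -6] add 7: x sits inside (… - 7). So sub: x = 1.

Answer: x ∈ {1}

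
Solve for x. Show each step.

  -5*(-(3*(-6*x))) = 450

Step 1. [-5*(-(3*(-6*x))) = 450] leading coefficient -5: divide by -5, so div: -(3*(-6*x)) = -90.
Step 2. [-(3*(-6*x)) = -90] leading − — multiply by −1, so neg: 3*(-6*x) = 90.
Step 3. [3*(-6*x) = 90] 3·(inner) — divide through by 3. So div: -6*x = 30.
Step 4. [-6*x = 30] LHS = -6·(…); ÷-6 both sides. So div: x = -5.

Answer: x ∈ {-5}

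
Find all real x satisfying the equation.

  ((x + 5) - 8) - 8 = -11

Step 1. [((x + 5) - 8) - 8 = -11] the outer -8 inverts by adding 8 ⇒ sub: (x + 5) - 8 = -3.
Step 2. [(x + 5) - 8 = -3] the outer -8 inverts by adding 8 ⇒ sub: x + 5 = 5.
Step 3. [x + 5 = 5] 5 comes off first (subtract 5). So sub: x = 0.

Answer: x ∈ {0}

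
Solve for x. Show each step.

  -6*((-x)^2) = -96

Step 1. [-6*((-x)^2) = -96] -6 out front; divide by -6, so div: (-x)^2 = 16.
Step 2. [(-x)^2 = 16] √ both sides: 16 ≥ 0 gives two branches ⇒ sqrt: -x = 4 or -4.
Step 3. [-x = 4 or -4] LHS negated; negate both sides. So neg: x = -4 or 4.

Answer: x ∈ {-4, 4}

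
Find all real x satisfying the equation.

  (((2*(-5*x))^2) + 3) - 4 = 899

Step 1. [(((2*(-5*x))^2) + 3) - 4 = 899] peel the -4: add 4 from each side, so sub: ((2*(-5*x))^2) + 3 = 903.
Step 2. [((2*(-5*x))^2) + 3 = 903] the outer +3 inverts by subtracting 3, so sub: (2*(-5*x))^2 = 900.
Step 3. [(2*(-5*x))^2 = 900] LHS squared, RHS 900 ≥ 0: apply √ (±). So sqrt: 2*(-5*x) = 30 or -30.
Step 4. [2*(-5*x) = 30 or -30] 2 out front; divide by 2, so div: -5*x = 15 or -15.
Step 5. [-5*x = 15 or -15] -5 out front; divide by -5. So div: x = -3 or 3.

Answer: x ∈ {-3, 3}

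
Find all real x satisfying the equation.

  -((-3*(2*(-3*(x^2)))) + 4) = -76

Step 1. [-((-3*(2*(-3*(x^2)))) + 4) = -76] leading − — multiply by −1, so neg: (-3*(2*(-3*(x^2)))) + 4 = 76.
Step 2. [(-3*(2*(-3*(x^2)))) + 4 = 76] 4 comes off first (subtract 4). So sub: -3*(2*(-3*(x^2))) = 72.
Step 3. [-3*(2*(-3*(x^2))) = 72] LHS = -3·(…); ÷-3 both sides ⇒ div: 2*(-3*(x^2)) = -24.
Step 4. [2*(-3*(x^2)) = -24] leading coefficient 2: divide by 2. So div: -3*(x^2) = -12.
Step 5. [-3*(x^2) = -12] leading coefficient -3: divide by -3, so div: x^2 = 4.
Step 6. [x^2 = 4] √ both sides: 4 ≥ 0 gives two branches ⇒ sqrt: x = 2 or -2.

Answer: x ∈ {-2, 2}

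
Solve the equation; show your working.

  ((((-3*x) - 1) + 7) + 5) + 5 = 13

Step 1. [((((-3*x) - 1) + 7) + 5) + 5 = 13] peel the +5: subtract 5 from each side, so sub: (((-3*x) - 1) + 7) + 5 = 8.
Step 2. [(((-3*x) - 1) + 7) + 5 = 8] peel the +5: subtract 5 from each side, so sub: ((-3*x) - 1) + 7 = 3.
Step 3. [((-3*x) - 1) + 7 = 3] 7 comes off first (subtract 7). So sub: (-3*x) - 1 = -4.
Step 4. [(-3*x) - 1 = -4] -1 is outermost — add 1 both sides ⇒ sub: -3*x = -3.
Step 5. [-3*x = -3] LHS = -3·(…); ÷-3 both sides. So div: x = 1.

Answer: x ∈ {1}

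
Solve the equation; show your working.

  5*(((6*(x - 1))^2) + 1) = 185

Step 1. [5*(((6*(x - 1))^2) + 1) = 185] divide by the outer 5. So div: ((6*(x - 1))^2) + 1 = 37.
Step 2. [((6*(x - 1))^2) + 1 = 37] 1 comes off first (subtract 1) ⇒ sub: (6*(x - 1))^2 = 36.
Step 3. [(6*(x - 1))^2 = 36] LHS squared, RHS 36 ≥ 0: apply √ (±), so sqrt: 6*(x - 1) = 6 or -6.
Step 4. [6*(x - 1) = 6 or -6] 6·(inner) — divide through by 6. So div: x - 1 = 1 or -1.
Step 5. [x - 1 = 1 or -1] 1 comes off first (add 1). So sub: x = 2 or 0.

Answer: x ∈ {0, 2}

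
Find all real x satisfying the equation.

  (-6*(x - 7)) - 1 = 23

Step 1. [(-6*(x - 7)) - 1 = 23] add 1: x sits inside (… - 1). So sub: -6*(x - 7) = 24.
Step 2. [-6*(x - 7) = 24] divide by the outer -6, so div: x - 7 = -4.
Step 3. [x - 7 = -4] -7 is outermost — add 7 both sides, so sub: x = 3.

Answer: x ∈ {3}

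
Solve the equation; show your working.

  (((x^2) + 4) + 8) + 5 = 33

Step 1. [(((x^2) + 4) + 8) + 5 = 33] 5 comes off first (subtract 5). So sub: ((x^2) + 4) + 8 = 28.
Step 2. [((x^2) + 4) + 8 = 28] the outer +8 inverts by subtracting 8, so sub: (x^2) + 4 = 20.
Step 3. [(x^2) + 4 = 20] 4 comes off first (subtract 4). So sub: x^2 = 16.
Step 4. [x^2 = 16] √ both sides: 16 ≥ 0 gives two branches ⇒ sqrt: x = 4 or -4.

Answer: x ∈ {-4, 4}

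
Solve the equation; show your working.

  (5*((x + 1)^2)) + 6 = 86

Step 1. [(5*((x + 1)^2)) + 6 = 86] 6 comes off first (subtract 6), so sub: 5*((x + 1)^2) = 80.
Step 2. [5*((x + 1)^2) = 80] 5 out front; divide by 5. So div: (x + 1)^2 = 16.
Step 3. [(x + 1)^2 = 16] √ both sides: 16 ≥ 0 gives two branches, so sqrt: x + 1 = 4 or -4.
Step 4. [x + 1 = 4 or -4] subtract 1: x sits inside (… + 1). So sub: x = 3 or -5.

Answer: x ∈ {-5, 3}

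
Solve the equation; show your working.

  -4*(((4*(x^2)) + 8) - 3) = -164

Step 1. [-4*(((4*(x^2)) + 8) - 3) = -164] LHS = -4·(…); ÷-4 both sides, so div: ((4*(x^2)) + 8) - 3 = 41.
Step 2. [((4*(x^2)) + 8) - 3 = 41] add 3: x sits inside (… - 3) ⇒ sub: (4*(x^2)) + 8 = 44.
Step 3. [(4*(x^2)) + 8 = 44] subtract 8: x sits inside (… + 8), so sub: 4*(x^2) = 36.
Step 4. [4*(x^2) = 36] leading coefficient 4: divide by 4, so div: x^2 = 9.
Step 5. [x^2 = 9] LHS squared, RHS 9 ≥ 0: apply √ (±). So sqrt: x = 3 or -3.

Answer: x ∈ {-3, 3}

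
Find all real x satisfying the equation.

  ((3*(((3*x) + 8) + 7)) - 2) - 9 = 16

Step 1. [((3*(((3*x) + 8) + 7)) - 2) - 9 = 16] -9 is outermost — add 9 both sides ⇒ sub: (3*(((3*x) + 8) + 7)) - 2 = 25.
Step 2. [(3*(((3*x) + 8) + 7)) - 2 = 25] 2 comes off first (add 2). So sub: 3*(((3*x) + 8) + 7) = 27.
Step 3. [3*(((3*x) + 8) + 7) = 27] leading coefficient 3: divide by 3. So div: ((3*x) + 8) + 7 = 9.
Step 4. [((3*x) + 8) + 7 = 9] peel the +7: subtract 7 from each side, so sub: (3*x) + 8 = 2.
Step 5. [(3*x) + 8 = 2] the outer +8 inverts by subtracting 8 ⇒ sub: 3*x = -6.
Step 6. [3*x = -6] leading coefficient 3: divide by 3. So div: x = -2.

Answer: x ∈ {-2}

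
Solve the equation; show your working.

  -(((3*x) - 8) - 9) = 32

Step 1. [-(((3*x) - 8) - 9) = 32] LHS negated; negate both sides ⇒ neg: ((3*x) - 8) - 9 = -32.
Step 2. [((3*x) - 8) - 9 = -32] the outer -9 inverts by adding 9 ⇒ sub: (3*x) - 8 = -23.
Step 3. [(3*x) - 8 = -23] peel the -8: add 8 from each side ⇒ sub: 3*x = -15.
Step 4. [3*x = -15] divide by the outer 3, so div: x = -5.

Answer: x ∈ {-5}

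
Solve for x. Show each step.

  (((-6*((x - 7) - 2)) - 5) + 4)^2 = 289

Step 1. [(((-6*((x - 7) - 2)) - 5) + 4)^2 = 289] LHS squared, RHS 289 ≥ 0: apply √ (±), so sqrt: ((-6*((x - 7) - 2)) - 5) + 4 = 17 or -17.
Step 2. [((-6*((x - 7) - 2)) - 5) + 4 = 17 or -17] +4 is outermost — subtract 4 both sides, so sub: (-6*((x - 7) - 2)) - 5 = 13 or -21.
Step 3. [(-6*((x - 7) - 2)) - 5 = 13 or -21] -5 is outermost — add 5 both sides, so sub: -6*((x - 7) - 2) = 18 or -16.
Step 4. [-6*((x - 7) - 2) = 18 or -16] -6·(inner) — divide through by -6. So div: (x - 7) - 2 = -3 or 8/3.
Step 5. [(x - 7) - 2 = -3 or 8/3] the outer -2 inverts by adding 2, so sub: x - 7 = -1 or 14/3.
Step 6. [x - 7 = -1 or 14/3] peel the -7: add 7 from each side ⇒ sub: x = 6 or 35/3.

Answer: x ∈ {6, 35/3}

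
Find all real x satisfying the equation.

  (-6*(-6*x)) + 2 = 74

Step 1. [(-6*(-6*x)) + 2 = 74] peel the +2: subtract 2 from each side. So sub: -6*(-6*x) = 72.
Step 2. [-6*(-6*x) = 72] -6 out front; divide by -6, so div: -6*x = -12.
Step 3. [-6*x = -12] leading coefficient -6: divide by -6, so div: x = 2.

Answer: x ∈ {2}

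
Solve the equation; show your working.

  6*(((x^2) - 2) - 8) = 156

Step 1. [6*(((x^2) - 2) - 8) = 156] LHS = 6·(…); ÷6 both sides ⇒ div: ((x^2) - 2) - 8 = 26.
Step 2. [((x^2) - 2) - 8 = 26] the outer -8 inverts by adding 8, so sub: (x^2) - 2 = 34.
Step 3. [(x^2) - 2 = 34] add 2: x sits inside (… - 2). So sub: x^2 = 36.
Step 4. [x^2 = 36] 36 ≥ 0, LHS is (·)² — take ±√, so sqrt: x = 6 or -6.

Answer: x ∈ {-6, 6}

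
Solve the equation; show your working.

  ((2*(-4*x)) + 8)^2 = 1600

Step 1. [((2*(-4*x)) + 8)^2 = 1600] 1600 ≥ 0, LHS is (·)² — take ±√. So sqrt: (2*(-4*x)) + 8 = 40 or -40.
Step 2. [(2*(-4*x)) + 8 = 40 or -40] peel the +8: subtract 8 from each side. So sub: 2*(-4*x) = 32 or -48.
Step 3. [2*(-4*x) = 32 or -48] divide by the outer 2 ⇒ div: -4*x = 16 or -24.
Step 4. [-4*x = 16 or -24] LHS = -4·(…); ÷-4 both sides ⇒ div: x = -4 or 6.

Answer: x ∈ {-4, 6}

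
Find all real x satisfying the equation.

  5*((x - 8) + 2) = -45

Step 1. [5*((x - 8) + 2) = -45] divide by the outer 5, so div: (x - 8) + 2 = -9.
Step 2. [(x - 8) + 2 = -9] peel the +2: subtract 2 from each side. So sub: x - 8 = -11.
Step 3. [x - 8 = -11] the outer -8 inverts by adding 8. So sub: x = -3.

Answer: x ∈ {-3}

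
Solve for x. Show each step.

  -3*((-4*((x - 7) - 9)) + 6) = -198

Step 1. [-3*((-4*((x - 7) - 9)) + 6) = -198] -3 out front; divide by -3. So div: (-4*((x - 7) - 9)) + 6 = 66.
Step 2. [(-4*((x - 7) - 9)) + 6 = 66] 6 comes off first (subtract 6). So sub: -4*((x - 7) - 9) = 60.
Step 3. [-4*((x - 7) - 9) = 60] -4 out front; divide by -4. So div: (x - 7) - 9 = -15.
Step 4. [(x - 7) - 9 = -15] the outer -9 inverts by adding 9 ⇒ sub: x - 7 = -6.
Step 5. [x - 7 = -6] add 7: x sits inside (… - 7), so sub: x = 1.

Answer: x ∈ {1}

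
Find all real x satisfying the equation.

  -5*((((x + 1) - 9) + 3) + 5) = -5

Step 1. [-5*((((x + 1) - 9) + 3) + 5) = -5] -5·(inner) — divide through by -5 ⇒ div: (((x + 1) - 9) + 3) + 5 = 1.
Step 2. [(((x + 1) - 9) + 3) + 5 = 1] subtract 5: x sits inside (… + 5) ⇒ sub: ((x + 1) - 9) + 3 = -4.
Step 3. [((x + 1) - 9) + 3 = -4] the outer +3 inverts by subtracting 3, so sub: (x + 1) - 9 = -7.
Step 4. [(x + 1) - 9 = -7] peel the -9: add 9 from each side ⇒ sub: x + 1 = 2.
Step 5. [x + 1 = 2] subtract 1: x sits inside (… + 1), so sub: x = 1.

Answer: x ∈ {1}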